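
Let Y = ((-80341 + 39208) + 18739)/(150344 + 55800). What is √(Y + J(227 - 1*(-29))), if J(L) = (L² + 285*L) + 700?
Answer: √92424655410430/25768 ≈ 373.09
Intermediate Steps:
Y = -11197/103072 (Y = (-41133 + 18739)/206144 = -22394*1/206144 = -11197/103072 ≈ -0.10863)
J(L) = 700 + L² + 285*L
√(Y + J(227 - 1*(-29))) = √(-11197/103072 + (700 + (227 - 1*(-29))² + 285*(227 - 1*(-29)))) = √(-11197/103072 + (700 + (227 + 29)² + 285*(227 + 29))) = √(-11197/103072 + (700 + 256² + 285*256)) = √(-11197/103072 + (700 + 65536 + 72960)) = √(-11197/103072 + 139196) = √(14347198915/103072) = √92424655410430/25768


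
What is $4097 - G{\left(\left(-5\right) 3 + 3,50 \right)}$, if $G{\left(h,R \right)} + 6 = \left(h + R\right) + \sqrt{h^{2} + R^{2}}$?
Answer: $4065 - 2 \sqrt{661} \approx 4013.6$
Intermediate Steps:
$G{\left(h,R \right)} = -6 + R + h + \sqrt{R^{2} + h^{2}}$ ($G{\left(h,R \right)} = -6 + \left(\left(h + R\right) + \sqrt{h^{2} + R^{2}}\right) = -6 + \left(\left(R + h\right) + \sqrt{R^{2} + h^{2}}\right) = -6 + \left(R + h + \sqrt{R^{2} + h^{2}}\right) = -6 + R + h + \sqrt{R^{2} + h^{2}}$)
$4097 - G{\left(\left(-5\right) 3 + 3,50 \right)} = 4097 - \left(-6 + 50 + \left(\left(-5\right) 3 + 3\right) + \sqrt{50^{2} + \left(\left(-5\right) 3 + 3\right)^{2}}\right) = 4097 - \left(-6 + 50 + \left(-15 + 3\right) + \sqrt{2500 + \left(-15 + 3\right)^{2}}\right) = 4097 - \left(-6 + 50 - 12 + \sqrt{2500 + \left(-12\right)^{2}}\right) = 4097 - \left(-6 + 50 - 12 + \sqrt{2500 + 144}\right) = 4097 - \left(-6 + 50 - 12 + \sqrt{2644}\right) = 4097 - \left(-6 + 50 - 12 + 2 \sqrt{661}\right) = 4097 - \left(32 + 2 \sqrt{661}\right) = 4065 - 2 \sqrt{661}$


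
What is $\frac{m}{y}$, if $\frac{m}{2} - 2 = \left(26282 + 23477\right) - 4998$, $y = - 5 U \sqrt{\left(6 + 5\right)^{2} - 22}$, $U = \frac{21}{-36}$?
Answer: $\frac{358104 \sqrt{11}}{385} \approx 3084.9$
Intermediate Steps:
$U = - \frac{7}{12}$ ($U = 21 \left(- \frac{1}{36}\right) = - \frac{7}{12} \approx -0.58333$)
$y = \frac{35 \sqrt{11}}{4}$ ($y = \left(-5\right) \left(- \frac{7}{12}\right) \sqrt{\left(6 + 5\right)^{2} - 22} = \frac{35 \sqrt{11^{2} - 22}}{12} = \frac{35 \sqrt{121 - 22}}{12} = \frac{35 \sqrt{99}}{12} = \frac{35 \cdot 3 \sqrt{11}}{12} = \frac{35 \sqrt{11}}{4} \approx 29.02$)
$m = 89526$ ($m = 4 + 2 \left(\left(26282 + 23477\right) - 4998\right) = 4 + 2 \left(49759 - 4998\right) = 4 + 2 \cdot 44761 = 4 + 89522 = 89526$)
$\frac{m}{y} = \frac{89526}{\frac{35}{4} \sqrt{11}} = 89526 \frac{4 \sqrt{11}}{385} = \frac{358104 \sqrt{11}}{385}$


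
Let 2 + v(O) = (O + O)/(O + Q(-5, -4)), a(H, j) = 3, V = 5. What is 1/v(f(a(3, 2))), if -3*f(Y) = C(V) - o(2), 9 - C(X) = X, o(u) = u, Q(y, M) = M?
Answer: -7/12 ≈ -0.58333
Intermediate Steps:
C(X) = 9 - X
f(Y) = -⅔ (f(Y) = -((9 - 1*5) - 1*2)/3 = -((9 - 5) - 2)/3 = -(4 - 2)/3 = -⅓*2 = -⅔)
v(O) = -2 + 2*O/(-4 + O) (v(O) = -2 + (O + O)/(O - 4) = -2 + (2*O)/(-4 + O) = -2 + 2*O/(-4 + O))
1/v(f(a(3, 2))) = 1/(8/(-4 - ⅔)) = 1/(8/(-14/3)) = 1/(8*(-3/14)) = 1/(-12/7) = -7/12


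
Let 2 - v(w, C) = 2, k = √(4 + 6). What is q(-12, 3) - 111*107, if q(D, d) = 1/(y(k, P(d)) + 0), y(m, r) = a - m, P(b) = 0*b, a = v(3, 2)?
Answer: -11877 - √10/10 ≈ -11877.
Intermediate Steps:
k = √10 ≈ 3.1623
v(w, C) = 0 (v(w, C) = 2 - 1*2 = 2 - 2 = 0)
a = 0
P(b) = 0
y(m, r) = -m (y(m, r) = 0 - m = -m)
q(D, d) = -√10/10 (q(D, d) = 1/(-√10 + 0) = 1/(-√10) = -√10/10)
q(-12, 3) - 111*107 = -√10/10 - 111*107 = -√10/10 - 11877 = -11877 - √10/10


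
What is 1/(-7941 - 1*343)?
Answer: -1/8284 ≈ -0.00012071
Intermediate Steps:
1/(-7941 - 1*343) = 1/(-7941 - 343) = 1/(-8284) = -1/8284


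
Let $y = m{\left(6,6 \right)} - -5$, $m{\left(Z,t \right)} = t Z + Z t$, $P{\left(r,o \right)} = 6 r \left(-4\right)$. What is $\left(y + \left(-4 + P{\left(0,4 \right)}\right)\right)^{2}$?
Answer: $5329$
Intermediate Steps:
$P{\left(r,o \right)} = - 24 r$
$m{\left(Z,t \right)} = 2 Z t$ ($m{\left(Z,t \right)} = Z t + Z t = 2 Z t$)
$y = 77$ ($y = 2 \cdot 6 \cdot 6 - -5 = 72 + 5 = 77$)
$\left(y + \left(-4 + P{\left(0,4 \right)}\right)\right)^{2} = \left(77 - 4\right)^{2} = 73^{2} = 5329$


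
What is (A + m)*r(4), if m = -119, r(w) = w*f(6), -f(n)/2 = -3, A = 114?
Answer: -120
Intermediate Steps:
f(n) = 6 (f(n) = -2*(-3) = 6)
r(w) = 6*w (r(w) = w*6 = 6*w)
(A + m)*r(4) = (114 - 119)*(6*4) = -5*24 = -120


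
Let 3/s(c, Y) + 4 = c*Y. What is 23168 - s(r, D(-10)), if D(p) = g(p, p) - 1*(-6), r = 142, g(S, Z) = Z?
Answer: 13252099/572 ≈ 23168.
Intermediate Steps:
D(p) = 6 + p (D(p) = p - 1*(-6) = p + 6 = 6 + p)
s(c, Y) = 3/(-4 + Y*c) (s(c, Y) = 3/(-4 + c*Y) = 3/(-4 + Y*c))
23168 - s(r, D(-10)) = 23168 - 3/(-4 + (6 - 10)*142) = 23168 - 3/(-4 - 4*142) = 23168 - 3/(-4 - 568) = 23168 - 3/(-572) = 23168 - 3*(-1)/572 = 23168 - 1*(-3/572) = 23168 + 3/572 = 13252099/572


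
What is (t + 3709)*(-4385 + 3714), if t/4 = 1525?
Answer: -6581839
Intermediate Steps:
t = 6100 (t = 4*1525 = 6100)
(t + 3709)*(-4385 + 3714) = (6100 + 3709)*(-4385 + 3714) = 9809*(-671) = -6581839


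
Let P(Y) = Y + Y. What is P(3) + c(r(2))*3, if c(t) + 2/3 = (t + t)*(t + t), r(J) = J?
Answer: 52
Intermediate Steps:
P(Y) = 2*Y
c(t) = -2/3 + 4*t**2 (c(t) = -2/3 + (t + t)*(t + t) = -2/3 + (2*t)*(2*t) = -2/3 + 4*t**2)
P(3) + c(r(2))*3 = 2*3 + (-2/3 + 4*2**2)*3 = 6 + (-2/3 + 4*4)*3 = 6 + (-2/3 + 16)*3 = 6 + (46/3)*3 = 6 + 46 = 52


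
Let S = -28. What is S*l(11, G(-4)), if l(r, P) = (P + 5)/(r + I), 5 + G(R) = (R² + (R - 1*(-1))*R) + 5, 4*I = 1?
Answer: -1232/15 ≈ -82.133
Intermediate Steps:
I = ¼ (I = (¼)*1 = ¼ ≈ 0.25000)
G(R) = R² + R*(1 + R) (G(R) = -5 + ((R² + (R - 1*(-1))*R) + 5) = -5 + ((R² + (R + 1)*R) + 5) = -5 + ((R² + (1 + R)*R) + 5) = -5 + ((R² + R*(1 + R)) + 5) = -5 + (5 + R² + R*(1 + R)) = R² + R*(1 + R))
l(r, P) = (5 + P)/(¼ + r) (l(r, P) = (P + 5)/(r + ¼) = (5 + P)/(¼ + r))
S*l(11, G(-4)) = -112*(5 - 4*(1 + 2*(-4)))/(1 + 4*11) = -112*(5 - 4*(1 - 8))/(1 + 44) = -112*(5 - 4*(-7))/45 = -112*(5 + 28)/45 = -112*33/45 = -28*44/15 = -1232/15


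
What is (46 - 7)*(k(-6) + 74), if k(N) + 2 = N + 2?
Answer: 2652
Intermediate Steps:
k(N) = N (k(N) = -2 + (N + 2) = -2 + (2 + N) = N)
(46 - 7)*(k(-6) + 74) = (46 - 7)*(-6 + 74) = 39*68 = 2652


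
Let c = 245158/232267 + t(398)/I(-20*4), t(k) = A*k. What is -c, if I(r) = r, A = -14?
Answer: -328451091/4645340 ≈ -70.705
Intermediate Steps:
t(k) = -14*k
c = 328451091/4645340 (c = 245158/232267 + (-14*398)/((-20*4)) = 245158*(1/232267) - 5572/(-80) = 245158/232267 - 5572*(-1/80) = 245158/232267 + 1393/20 = 328451091/4645340 ≈ 70.705)
-c = -1*328451091/4645340 = -328451091/4645340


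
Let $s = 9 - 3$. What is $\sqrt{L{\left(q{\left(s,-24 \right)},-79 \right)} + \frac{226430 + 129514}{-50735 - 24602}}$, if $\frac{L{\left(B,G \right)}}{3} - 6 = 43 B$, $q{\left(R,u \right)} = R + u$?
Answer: $\frac{2 i \sqrt{3275886154026}}{75337} \approx 48.049 i$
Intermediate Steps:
$s = 6$
$L{\left(B,G \right)} = 18 + 129 B$ ($L{\left(B,G \right)} = 18 + 3 \cdot 43 B = 18 + 129 B$)
$\sqrt{L{\left(q{\left(s,-24 \right)},-79 \right)} + \frac{226430 + 129514}{-50735 - 24602}} = \sqrt{\left(18 + 129 \left(6 - 24\right)\right) + \frac{226430 + 129514}{-50735 - 24602}} = \sqrt{\left(18 + 129 \left(-18\right)\right) + \frac{355944}{-75337}} = \sqrt{\left(18 - 2322\right) + 355944 \left(- \frac{1}{75337}\right)} = \sqrt{-2304 - \frac{355944}{75337}} = \sqrt{- \frac{173932392}{75337}} = \frac{2 i \sqrt{3275886154026}}{75337}$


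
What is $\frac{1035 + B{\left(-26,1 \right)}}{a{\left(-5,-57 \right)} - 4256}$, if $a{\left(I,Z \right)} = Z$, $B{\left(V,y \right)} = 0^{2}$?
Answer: $- \frac{1035}{4313} \approx -0.23997$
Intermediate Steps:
$B{\left(V,y \right)} = 0$
$\frac{1035 + B{\left(-26,1 \right)}}{a{\left(-5,-57 \right)} - 4256} = \frac{1035 + 0}{-57 - 4256} = \frac{1035}{-4313} = 1035 \left(- \frac{1}{4313}\right) = - \frac{1035}{4313}$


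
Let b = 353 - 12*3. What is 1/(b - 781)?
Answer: -1/464 ≈ -0.0021552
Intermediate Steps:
b = 317 (b = 353 - 1*36 = 353 - 36 = 317)
1/(b - 781) = 1/(317 - 781) = 1/(-464) = -1/464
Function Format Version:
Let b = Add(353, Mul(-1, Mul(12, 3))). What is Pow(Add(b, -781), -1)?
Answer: Rational(-1, 464) ≈ -0.0021552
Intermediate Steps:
b = 317 (b = Add(353, Mul(-1, 36)) = Add(353, -36) = 317)
Pow(Add(b, -781), -1) = Pow(Add(317, -781), -1) = Pow(-464, -1) = Rational(-1, 464)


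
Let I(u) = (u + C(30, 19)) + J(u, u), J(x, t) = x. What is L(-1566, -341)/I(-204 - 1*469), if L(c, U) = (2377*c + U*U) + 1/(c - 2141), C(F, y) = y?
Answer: 13367816408/4919189 ≈ 2717.5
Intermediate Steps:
L(c, U) = U**2 + 1/(-2141 + c) + 2377*c (L(c, U) = (2377*c + U**2) + 1/(-2141 + c) = (U**2 + 2377*c) + 1/(-2141 + c) = U**2 + 1/(-2141 + c) + 2377*c)
I(u) = 19 + 2*u (I(u) = (u + 19) + u = (19 + u) + u = 19 + 2*u)
L(-1566, -341)/I(-204 - 1*469) = ((1 - 5089157*(-1566) - 2141*(-341)**2 + 2377*(-1566)**2 - 1566*(-341)**2)/(-2141 - 1566))/(19 + 2*(-204 - 1*469)) = ((1 + 7969619862 - 2141*116281 + 2377*2452356 - 1566*116281)/(-3707))/(19 + 2*(-204 - 469)) = (-(1 + 7969619862 - 248957621 + 5829250212 - 182096046)/3707)/(19 + 2*(-673)) = (-1/3707*13367816408)/(19 - 1346) = -13367816408/3707/(-1327) = -13367816408/3707*(-1/1327) = 13367816408/4919189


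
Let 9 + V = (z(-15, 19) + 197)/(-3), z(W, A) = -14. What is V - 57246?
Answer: -57316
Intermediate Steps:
V = -70 (V = -9 + (-14 + 197)/(-3) = -9 - ⅓*183 = -9 - 61 = -70)
V - 57246 = -70 - 57246 = -57316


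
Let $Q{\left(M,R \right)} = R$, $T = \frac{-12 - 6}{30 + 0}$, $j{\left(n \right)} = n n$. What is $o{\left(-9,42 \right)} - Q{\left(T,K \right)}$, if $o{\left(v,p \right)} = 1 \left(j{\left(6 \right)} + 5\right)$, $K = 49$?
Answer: $-8$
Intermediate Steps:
$j{\left(n \right)} = n^{2}$
$T = - \frac{3}{5}$ ($T = - \frac{18}{30} = \left(-18\right) \frac{1}{30} = - \frac{3}{5} \approx -0.6$)
$o{\left(v,p \right)} = 41$ ($o{\left(v,p \right)} = 1 \left(6^{2} + 5\right) = 1 \left(36 + 5\right) = 1 \cdot 41 = 41$)
$o{\left(-9,42 \right)} - Q{\left(T,K \right)} = 41 - 49 = -8$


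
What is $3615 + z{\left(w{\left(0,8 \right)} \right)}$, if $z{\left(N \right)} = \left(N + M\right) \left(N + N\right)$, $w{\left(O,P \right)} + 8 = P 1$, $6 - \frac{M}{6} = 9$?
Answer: $3615$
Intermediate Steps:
$M = -18$ ($M = 36 - 54 = -18$)
$w{\left(O,P \right)} = -8 + P$ ($w{\left(O,P \right)} = -8 + P 1 = -8 + P$)
$z{\left(N \right)} = 2 N \left(-18 + N\right)$ ($z{\left(N \right)} = \left(N - 18\right) \left(N + N\right) = \left(-18 + N\right) 2 N = 2 N \left(-18 + N\right)$)
$3615 + z{\left(w{\left(0,8 \right)} \right)} = 3615 + 2 \left(-8 + 8\right) \left(-18 + \left(-8 + 8\right)\right) = 3615 + 2 \cdot 0 \left(-18 + 0\right) = 3615 + 2 \cdot 0 \left(-18\right) = 3615 + 0 = 3615$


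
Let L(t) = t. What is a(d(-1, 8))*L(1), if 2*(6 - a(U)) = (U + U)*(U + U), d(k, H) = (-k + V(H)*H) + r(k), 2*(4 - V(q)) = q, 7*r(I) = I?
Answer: 222/49 ≈ 4.5306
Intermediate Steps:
r(I) = I/7
V(q) = 4 - q/2
d(k, H) = -6*k/7 + H*(4 - H/2) (d(k, H) = (-k + (4 - H/2)*H) + k/7 = (-k + H*(4 - H/2)) + k/7 = -6*k/7 + H*(4 - H/2))
a(U) = 6 - 2*U**2 (a(U) = 6 - (U + U)*(U + U)/2 = 6 - 2*U*2*U/2 = 6 - 2*U**2)
a(d(-1, 8))*L(1) = (6 - 2*(-6/7*(-1) - 1/2*8*(-8 + 8))**2)*1 = (6 - 2*(6/7 - 1/2*8*0)**2)*1 = (6 - 2*(6/7 + 0)**2)*1 = (6 - 2*(6/7)**2)*1 = (6 - 2*36/49)*1 = (6 - 72/49)*1 = (222/49)*1 = 222/49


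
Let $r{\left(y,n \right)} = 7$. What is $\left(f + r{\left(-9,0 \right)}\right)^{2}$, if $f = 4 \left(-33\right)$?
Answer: $15625$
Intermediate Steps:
$f = -132$
$\left(f + r{\left(-9,0 \right)}\right)^{2} = \left(-132 + 7\right)^{2} = \left(-125\right)^{2} = 15625$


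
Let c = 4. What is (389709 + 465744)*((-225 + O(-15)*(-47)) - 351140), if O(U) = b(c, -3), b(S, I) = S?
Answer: -300737068509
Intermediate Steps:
O(U) = 4
(389709 + 465744)*((-225 + O(-15)*(-47)) - 351140) = (389709 + 465744)*((-225 + 4*(-47)) - 351140) = 855453*((-225 - 188) - 351140) = 855453*(-413 - 351140) = 855453*(-351553) = -300737068509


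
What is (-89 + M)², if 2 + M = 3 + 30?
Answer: 3364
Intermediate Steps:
M = 31 (M = -2 + (3 + 30) = -2 + 33 = 31)
(-89 + M)² = (-89 + 31)² = (-58)² = 3364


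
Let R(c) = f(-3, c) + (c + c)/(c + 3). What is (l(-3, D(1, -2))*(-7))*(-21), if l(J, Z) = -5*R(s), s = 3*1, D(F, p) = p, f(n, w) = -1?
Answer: 0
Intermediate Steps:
s = 3
R(c) = -1 + 2*c/(3 + c) (R(c) = -1 + (c + c)/(c + 3) = -1 + (2*c)/(3 + c) = -1 + 2*c/(3 + c))
l(J, Z) = 0 (l(J, Z) = -5*(-3 + 3)/(3 + 3) = -5*0/6 = -5*0 = 0)
(l(-3, D(1, -2))*(-7))*(-21) = (0*(-7))*(-21) = 0*(-21) = 0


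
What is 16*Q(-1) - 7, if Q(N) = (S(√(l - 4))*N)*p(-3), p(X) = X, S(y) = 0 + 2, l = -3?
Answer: 89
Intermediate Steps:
S(y) = 2
Q(N) = -6*N (Q(N) = (2*N)*(-3) = -6*N)
16*Q(-1) - 7 = 16*(-6*(-1)) - 7 = 16*6 - 7 = 96 - 7 = 89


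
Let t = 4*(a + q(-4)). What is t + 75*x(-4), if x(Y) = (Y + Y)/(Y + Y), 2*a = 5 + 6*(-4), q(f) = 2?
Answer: 45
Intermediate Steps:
a = -19/2 (a = (5 + 6*(-4))/2 = (5 - 24)/2 = (½)*(-19) = -19/2 ≈ -9.5000)
x(Y) = 1 (x(Y) = (2*Y)/((2*Y)) = (2*Y)*(1/(2*Y)) = 1)
t = -30 (t = 4*(-19/2 + 2) = 4*(-15/2) = -30)
t + 75*x(-4) = -30 + 75*1 = -30 + 75 = 45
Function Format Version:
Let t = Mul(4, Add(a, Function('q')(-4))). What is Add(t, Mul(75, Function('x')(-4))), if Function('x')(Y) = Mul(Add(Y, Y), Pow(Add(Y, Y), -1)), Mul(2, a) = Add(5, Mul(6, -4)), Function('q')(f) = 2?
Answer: 45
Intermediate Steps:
a = Rational(-19, 2) (a = Mul(Rational(1, 2), Add(5, Mul(6, -4))) = Mul(Rational(1, 2), Add(5, -24)) = Mul(Rational(1, 2), -19) = Rational(-19, 2) ≈ -9.5000)
Function('x')(Y) = 1 (Function('x')(Y) = Mul(Mul(2, Y), Pow(Mul(2, Y), -1)) = Mul(Mul(2, Y), Mul(Rational(1, 2), Pow(Y, -1))) = 1)
t = -30 (t = Mul(4, Add(Rational(-19, 2), 2)) = Mul(4, Rational(-15, 2)) = -30)
Add(t, Mul(75, Function('x')(-4))) = Add(-30, Mul(75, 1)) = Add(-30, 75) = 45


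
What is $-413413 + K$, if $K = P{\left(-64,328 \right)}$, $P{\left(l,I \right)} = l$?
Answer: $-413477$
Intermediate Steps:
$K = -64$
$-413413 + K = -413413 - 64 = -413477$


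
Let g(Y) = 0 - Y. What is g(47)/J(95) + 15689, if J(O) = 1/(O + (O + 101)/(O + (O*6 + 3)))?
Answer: 1872105/167 ≈ 11210.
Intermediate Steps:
J(O) = 1/(O + (101 + O)/(3 + 7*O)) (J(O) = 1/(O + (101 + O)/(O + (6*O + 3))) = 1/(O + (101 + O)/(O + (3 + 6*O))) = 1/(O + (101 + O)/(3 + 7*O)))
g(Y) = -Y
g(47)/J(95) + 15689 = (-1*47)/(((3 + 7*95)/(101 + 4*95 + 7*95**2))) + 15689 = -47*(101 + 380 + 7*9025)/(3 + 665) + 15689 = -47/(668/(101 + 380 + 63175)) + 15689 = -47/(668/63656) + 15689 = -47/((1/63656)*668) + 15689 = -47/167/15914 + 15689 = -47*15914/167 + 15689 = -747958/167 + 15689 = 1872105/167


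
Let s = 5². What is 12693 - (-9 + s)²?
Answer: 12437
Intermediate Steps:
s = 25
12693 - (-9 + s)² = 12693 - (-9 + 25)² = 12693 - 1*16² = 12693 - 1*256 = 12693 - 256 = 12437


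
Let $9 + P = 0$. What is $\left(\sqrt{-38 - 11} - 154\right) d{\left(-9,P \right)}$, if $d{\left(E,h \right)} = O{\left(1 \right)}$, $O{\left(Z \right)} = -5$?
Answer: $770 - 35 i \approx 770.0 - 35.0 i$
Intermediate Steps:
$P = -9$ ($P = -9 + 0 = -9$)
$d{\left(E,h \right)} = -5$
$\left(\sqrt{-38 - 11} - 154\right) d{\left(-9,P \right)} = \left(\sqrt{-38 - 11} - 154\right) \left(-5\right) = \left(\sqrt{-49} - 154\right) \left(-5\right) = \left(7 i - 154\right) \left(-5\right) = \left(-154 + 7 i\right) \left(-5\right) = 770 - 35 i$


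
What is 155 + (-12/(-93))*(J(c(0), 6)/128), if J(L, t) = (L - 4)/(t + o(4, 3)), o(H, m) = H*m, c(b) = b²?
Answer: 691919/4464 ≈ 155.00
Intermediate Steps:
J(L, t) = (-4 + L)/(12 + t) (J(L, t) = (L - 4)/(t + 4*3) = (-4 + L)/(t + 12) = (-4 + L)/(12 + t))
155 + (-12/(-93))*(J(c(0), 6)/128) = 155 + (-12/(-93))*(((-4 + 0²)/(12 + 6))/128) = 155 + (-12*(-1/93))*(((-4 + 0)/18)*(1/128)) = 155 + 4*(((1/18)*(-4))*(1/128))/31 = 155 + 4*(-2/9*1/128)/31 = 155 + (4/31)*(-1/576) = 155 - 1/4464 = 691919/4464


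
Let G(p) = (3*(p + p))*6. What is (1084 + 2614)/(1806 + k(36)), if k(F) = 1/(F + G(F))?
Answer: 4925736/2405593 ≈ 2.0476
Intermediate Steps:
G(p) = 36*p (G(p) = (3*(2*p))*6 = (6*p)*6 = 36*p)
k(F) = 1/(37*F) (k(F) = 1/(F + 36*F) = 1/(37*F))
(1084 + 2614)/(1806 + k(36)) = (1084 + 2614)/(1806 + (1/37)/36) = 3698/(1806 + (1/37)*(1/36)) = 3698/(1806 + 1/1332) = 3698/(2405593/1332) = 3698*(1332/2405593) = 4925736/2405593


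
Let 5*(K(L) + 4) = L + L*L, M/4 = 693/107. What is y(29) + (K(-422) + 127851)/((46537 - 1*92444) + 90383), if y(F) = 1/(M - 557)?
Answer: 46398011159/12637188260 ≈ 3.6715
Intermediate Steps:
M = 2772/107 (M = 4*(693/107) = 2772/107 ≈ 25.907)
K(L) = -4 + L/5 + L²/5 (K(L) = -4 + (L + L*L)/5 = -4 + (L + L²)/5 = -4 + (L/5 + L²/5) = -4 + L/5 + L²/5)
y(F) = -107/56827 (y(F) = 1/(2772/107 - 557) = 1/(-56827/107) = -107/56827)
y(29) + (K(-422) + 127851)/((46537 - 1*92444) + 90383) = -107/56827 + ((-4 + (⅕)*(-422) + (⅕)*(-422)²) + 127851)/((46537 - 1*92444) + 90383) = -107/56827 + ((-4 - 422/5 + (⅕)*178084) + 127851)/((46537 - 92444) + 90383) = -107/56827 + ((-4 - 422/5 + 178084/5) + 127851)/(-45907 + 90383) = -107/56827 + (177642/5 + 127851)/44476 = -107/56827 + (816897/5)*(1/44476) = -107/56827 + 816897/222380 = 46398011159/12637188260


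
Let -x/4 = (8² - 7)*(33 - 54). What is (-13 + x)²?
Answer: 22800625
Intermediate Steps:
x = 4788 (x = -4*(8² - 7)*(33 - 54) = -4*(64 - 7)*(-21) = -228*(-21) = -4*(-1197) = 4788)
(-13 + x)² = (-13 + 4788)² = 4775² = 22800625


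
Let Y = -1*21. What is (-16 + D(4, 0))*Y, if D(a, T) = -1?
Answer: 357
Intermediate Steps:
Y = -21
(-16 + D(4, 0))*Y = (-16 - 1)*(-21) = -17*(-21) = 357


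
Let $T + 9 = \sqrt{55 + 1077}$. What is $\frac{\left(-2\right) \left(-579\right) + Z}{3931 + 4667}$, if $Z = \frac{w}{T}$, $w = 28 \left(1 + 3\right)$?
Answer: $\frac{203011}{1506083} + \frac{112 \sqrt{283}}{4518249} \approx 0.13521$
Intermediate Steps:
$w = 112$ ($w = 28 \cdot 4 = 112$)
$T = -9 + 2 \sqrt{283}$ ($T = -9 + \sqrt{55 + 1077} = -9 + \sqrt{1132} = -9 + 2 \sqrt{283} \approx 24.645$)
$Z = \frac{112}{-9 + 2 \sqrt{283}} \approx 4.5445$
$\frac{\left(-2\right) \left(-579\right) + Z}{3931 + 4667} = \frac{\left(-2\right) \left(-579\right) + \left(\frac{1008}{1051} + \frac{224 \sqrt{283}}{1051}\right)}{3931 + 4667} = \frac{1158 + \left(\frac{1008}{1051} + \frac{224 \sqrt{283}}{1051}\right)}{8598} = \left(\frac{1218066}{1051} + \frac{224 \sqrt{283}}{1051}\right) \frac{1}{8598} = \frac{203011}{1506083} + \frac{112 \sqrt{283}}{4518249}$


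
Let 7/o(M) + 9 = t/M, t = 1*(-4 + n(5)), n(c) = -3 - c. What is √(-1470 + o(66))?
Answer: I*√15003247/101 ≈ 38.351*I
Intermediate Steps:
t = -12 (t = 1*(-4 + (-3 - 1*5)) = 1*(-4 + (-3 - 5)) = 1*(-4 - 8) = 1*(-12) = -12)
o(M) = 7/(-9 - 12/M)
√(-1470 + o(66)) = √(-1470 - 7*66/(12 + 9*66)) = √(-1470 - 7*66/(12 + 594)) = √(-1470 - 7*66/606) = √(-1470 - 7*66*1/606) = √(-1470 - 77/101) = √(-148547/101) = I*√15003247/101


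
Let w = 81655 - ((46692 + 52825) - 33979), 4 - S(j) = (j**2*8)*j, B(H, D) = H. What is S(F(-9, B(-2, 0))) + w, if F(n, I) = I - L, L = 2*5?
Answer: 29945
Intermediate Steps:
L = 10
F(n, I) = -10 + I (F(n, I) = I - 1*10 = I - 10 = -10 + I)
S(j) = 4 - 8*j**3 (S(j) = 4 - j**2*8*j = 4 - 8*j**2*j = 4 - 8*j**3)
w = 16117 (w = 81655 - (99517 - 33979) = 81655 - 1*65538 = 81655 - 65538 = 16117)
S(F(-9, B(-2, 0))) + w = (4 - 8*(-10 - 2)**3) + 16117 = (4 - 8*(-12)**3) + 16117 = (4 - 8*(-1728)) + 16117 = (4 + 13824) + 16117 = 13828 + 16117 = 29945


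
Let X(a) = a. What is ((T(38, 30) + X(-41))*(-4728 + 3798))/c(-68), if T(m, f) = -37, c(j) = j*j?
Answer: 18135/1156 ≈ 15.688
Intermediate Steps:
c(j) = j²
((T(38, 30) + X(-41))*(-4728 + 3798))/c(-68) = ((-37 - 41)*(-4728 + 3798))/((-68)²) = -78*(-930)/4624 = 72540*(1/4624) = 18135/1156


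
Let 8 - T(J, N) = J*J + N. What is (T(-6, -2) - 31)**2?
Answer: 3249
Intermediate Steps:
T(J, N) = 8 - N - J**2 (T(J, N) = 8 - (J*J + N) = 8 - (J**2 + N) = 8 - (N + J**2) = 8 + (-N - J**2) = 8 - N - J**2)
(T(-6, -2) - 31)**2 = ((8 - 1*(-2) - 1*(-6)**2) - 31)**2 = ((8 + 2 - 1*36) - 31)**2 = ((8 + 2 - 36) - 31)**2 = (-26 - 31)**2 = (-57)**2 = 3249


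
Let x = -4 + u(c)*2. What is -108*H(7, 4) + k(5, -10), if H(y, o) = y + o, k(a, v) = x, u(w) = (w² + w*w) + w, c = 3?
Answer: -1150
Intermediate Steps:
u(w) = w + 2*w² (u(w) = (w² + w²) + w = 2*w² + w = w + 2*w²)
x = 38 (x = -4 + (3*(1 + 2*3))*2 = -4 + (3*(1 + 6))*2 = -4 + (3*7)*2 = -4 + 21*2 = -4 + 42 = 38)
k(a, v) = 38
H(y, o) = o + y
-108*H(7, 4) + k(5, -10) = -108*(4 + 7) + 38 = -108*11 + 38 = -1188 + 38 = -1150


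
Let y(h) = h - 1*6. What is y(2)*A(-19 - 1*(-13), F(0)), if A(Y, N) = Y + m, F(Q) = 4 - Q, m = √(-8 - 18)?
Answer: 24 - 4*I*√26 ≈ 24.0 - 20.396*I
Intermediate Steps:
m = I*√26 (m = √(-26) = I*√26 ≈ 5.099*I)
A(Y, N) = Y + I*√26
y(h) = -6 + h (y(h) = h - 6 = -6 + h)
y(2)*A(-19 - 1*(-13), F(0)) = (-6 + 2)*((-19 - 1*(-13)) + I*√26) = -4*((-19 + 13) + I*√26) = -4*(-6 + I*√26) = 24 - 4*I*√26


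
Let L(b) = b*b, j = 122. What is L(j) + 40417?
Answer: 55301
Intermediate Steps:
L(b) = b**2
L(j) + 40417 = 122**2 + 40417 = 14884 + 40417 = 55301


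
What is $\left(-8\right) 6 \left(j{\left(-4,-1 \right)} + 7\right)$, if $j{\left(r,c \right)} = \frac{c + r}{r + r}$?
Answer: $-366$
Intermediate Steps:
$j{\left(r,c \right)} = \frac{c + r}{2 r}$
$\left(-8\right) 6 \left(j{\left(-4,-1 \right)} + 7\right) = \left(-8\right) 6 \left(\frac{-1 - 4}{2 \left(-4\right)} + 7\right) = - 48 \left(\frac{1}{2} \left(- \frac{1}{4}\right) \left(-5\right) + 7\right) = - 48 \left(\frac{5}{8} + 7\right) = \left(-48\right) \frac{61}{8} = -366$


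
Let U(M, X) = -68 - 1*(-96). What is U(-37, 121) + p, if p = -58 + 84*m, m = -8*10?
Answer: -6750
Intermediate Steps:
U(M, X) = 28 (U(M, X) = -68 + 96 = 28)
m = -80
p = -6778 (p = -58 + 84*(-80) = -58 - 6720 = -6778)
U(-37, 121) + p = 28 - 6778 = -6750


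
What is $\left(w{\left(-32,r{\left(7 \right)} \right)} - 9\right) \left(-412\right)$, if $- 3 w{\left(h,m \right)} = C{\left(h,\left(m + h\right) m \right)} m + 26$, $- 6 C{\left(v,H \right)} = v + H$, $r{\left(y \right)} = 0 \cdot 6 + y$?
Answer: $\frac{121334}{3} \approx 40445.0$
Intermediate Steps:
$r{\left(y \right)} = y$ ($r{\left(y \right)} = 0 + y = y$)
$C{\left(v,H \right)} = - \frac{H}{6} - \frac{v}{6}$ ($C{\left(v,H \right)} = - \frac{v + H}{6} = - \frac{H + v}{6} = - \frac{H}{6} - \frac{v}{6}$)
$w{\left(h,m \right)} = - \frac{26}{3} - \frac{m \left(- \frac{h}{6} - \frac{m \left(h + m\right)}{6}\right)}{3}$ ($w{\left(h,m \right)} = - \frac{\left(- \frac{\left(m + h\right) m}{6} - \frac{h}{6}\right) m + 26}{3} = - \frac{\left(- \frac{\left(h + m\right) m}{6} - \frac{h}{6}\right) m + 26}{3} = - \frac{\left(- \frac{m \left(h + m\right)}{6} - \frac{h}{6}\right) m + 26}{3} = - \frac{\left(- \frac{h}{6} - \frac{m \left(h + m\right)}{6}\right) m + 26}{3} = - \frac{m \left(- \frac{h}{6} - \frac{m \left(h + m\right)}{6}\right) + 26}{3} = - \frac{26 + m \left(- \frac{h}{6} - \frac{m \left(h + m\right)}{6}\right)}{3} = - \frac{26}{3} - \frac{m \left(- \frac{h}{6} - \frac{m \left(h + m\right)}{6}\right)}{3}$)
$\left(w{\left(-32,r{\left(7 \right)} \right)} - 9\right) \left(-412\right) = \left(\left(- \frac{26}{3} + \frac{1}{18} \cdot 7 \left(-32 + 7 \left(-32 + 7\right)\right)\right) - 9\right) \left(-412\right) = \left(\left(- \frac{26}{3} + \frac{1}{18} \cdot 7 \left(-32 + 7 \left(-25\right)\right)\right) - 9\right) \left(-412\right) = \left(\left(- \frac{26}{3} + \frac{1}{18} \cdot 7 \left(-32 - 175\right)\right) - 9\right) \left(-412\right) = \left(\left(- \frac{26}{3} + \frac{1}{18} \cdot 7 \left(-207\right)\right) - 9\right) \left(-412\right) = \left(\left(- \frac{26}{3} - \frac{161}{2}\right) - 9\right) \left(-412\right) = \left(- \frac{535}{6} - 9\right) \left(-412\right) = \left(- \frac{589}{6}\right) \left(-412\right) = \frac{121334}{3}$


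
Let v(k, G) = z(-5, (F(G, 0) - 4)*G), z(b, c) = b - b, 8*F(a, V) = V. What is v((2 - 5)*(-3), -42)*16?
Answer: 0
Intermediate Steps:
F(a, V) = V/8
z(b, c) = 0
v(k, G) = 0
v((2 - 5)*(-3), -42)*16 = 0*16 = 0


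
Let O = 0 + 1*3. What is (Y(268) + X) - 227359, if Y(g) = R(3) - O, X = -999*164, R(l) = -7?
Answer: -391205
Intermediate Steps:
X = -163836
O = 3 (O = 0 + 3 = 3)
Y(g) = -10 (Y(g) = -7 - 1*3 = -7 - 3 = -10)
(Y(268) + X) - 227359 = (-10 - 163836) - 227359 = -163846 - 227359 = -391205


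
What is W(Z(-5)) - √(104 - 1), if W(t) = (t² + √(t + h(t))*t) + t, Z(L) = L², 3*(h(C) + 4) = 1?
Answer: 650 - √103 + 200*√3/3 ≈ 755.32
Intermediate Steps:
h(C) = -11/3 (h(C) = -4 + (⅓)*1 = -4 + ⅓ = -11/3)
W(t) = t + t² + t*√(-11/3 + t) (W(t) = (t² + √(t - 11/3)*t) + t = (t² + √(-11/3 + t)*t) + t = (t² + t*√(-11/3 + t)) + t = t + t² + t*√(-11/3 + t))
W(Z(-5)) - √(104 - 1) = (⅓)*(-5)²*(3 + √(-33 + 9*(-5)²) + 3*(-5)²) - √(104 - 1) = (⅓)*25*(3 + √(-33 + 9*25) + 3*25) - √103 = (⅓)*25*(3 + √(-33 + 225) + 75) - √103 = (⅓)*25*(3 + √192 + 75) - √103 = (⅓)*25*(3 + 8*√3 + 75) - √103 = (⅓)*25*(78 + 8*√3) - √103 = (650 + 200*√3/3) - √103 = 650 - √103 + 200*√3/3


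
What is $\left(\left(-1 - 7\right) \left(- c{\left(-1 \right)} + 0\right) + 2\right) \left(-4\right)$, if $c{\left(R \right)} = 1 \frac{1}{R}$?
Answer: $24$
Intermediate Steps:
$c{\left(R \right)} = \frac{1}{R}$
$\left(\left(-1 - 7\right) \left(- c{\left(-1 \right)} + 0\right) + 2\right) \left(-4\right) = \left(\left(-1 - 7\right) \left(- \frac{1}{-1} + 0\right) + 2\right) \left(-4\right) = \left(- 8 \left(\left(-1\right) \left(-1\right) + 0\right) + 2\right) \left(-4\right) = \left(- 8 \left(1 + 0\right) + 2\right) \left(-4\right) = \left(\left(-8\right) 1 + 2\right) \left(-4\right) = \left(-8 + 2\right) \left(-4\right) = \left(-6\right) \left(-4\right) = 24$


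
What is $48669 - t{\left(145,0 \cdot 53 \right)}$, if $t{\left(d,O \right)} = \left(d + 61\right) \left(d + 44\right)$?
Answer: $9735$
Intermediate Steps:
$t{\left(d,O \right)} = \left(44 + d\right) \left(61 + d\right)$ ($t{\left(d,O \right)} = \left(61 + d\right) \left(44 + d\right) = \left(44 + d\right) \left(61 + d\right)$)
$48669 - t{\left(145,0 \cdot 53 \right)} = 48669 - \left(2684 + 145^{2} + 105 \cdot 145\right) = 48669 - \left(2684 + 21025 + 15225\right) = 48669 - 38934 = 9735$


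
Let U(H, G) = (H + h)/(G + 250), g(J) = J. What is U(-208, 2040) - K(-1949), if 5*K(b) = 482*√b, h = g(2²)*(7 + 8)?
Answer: -74/1145 - 482*I*√1949/5 ≈ -0.064629 - 4255.8*I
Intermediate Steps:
h = 60 (h = 2²*(7 + 8) = 4*15 = 60)
U(H, G) = (60 + H)/(250 + G) (U(H, G) = (H + 60)/(G + 250) = (60 + H)/(250 + G))
K(b) = 482*√b/5 (K(b) = (482*√b)/5 = 482*√b/5)
U(-208, 2040) - K(-1949) = (60 - 208)/(250 + 2040) - 482*√(-1949)/5 = -148/2290 - 482*I*√1949/5 = (1/2290)*(-148) - 482*I*√1949/5 = -74/1145 - 482*I*√1949/5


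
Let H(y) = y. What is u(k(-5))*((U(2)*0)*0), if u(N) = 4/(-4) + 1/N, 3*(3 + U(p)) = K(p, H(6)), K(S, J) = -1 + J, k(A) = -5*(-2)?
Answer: 0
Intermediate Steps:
k(A) = 10
U(p) = -4/3 (U(p) = -3 + (-1 + 6)/3 = -3 + (⅓)*5 = -3 + 5/3 = -4/3)
u(N) = -1 + 1/N (u(N) = 4*(-¼) + 1/N = -1 + 1/N)
u(k(-5))*((U(2)*0)*0) = ((1 - 1*10)/10)*(-4/3*0*0) = ((1 - 10)/10)*(0*0) = ((⅒)*(-9))*0 = -9/10*0 = 0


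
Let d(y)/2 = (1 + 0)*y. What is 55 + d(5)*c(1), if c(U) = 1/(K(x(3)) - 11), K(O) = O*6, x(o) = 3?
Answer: 395/7 ≈ 56.429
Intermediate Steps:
d(y) = 2*y (d(y) = 2*((1 + 0)*y) = 2*(1*y) = 2*y)
K(O) = 6*O
c(U) = 1/7 (c(U) = 1/(6*3 - 11) = 1/(18 - 11) = 1/7)
55 + d(5)*c(1) = 55 + (2*5)*(1/7) = 55 + 10*(1/7) = 55 + 10/7 = 395/7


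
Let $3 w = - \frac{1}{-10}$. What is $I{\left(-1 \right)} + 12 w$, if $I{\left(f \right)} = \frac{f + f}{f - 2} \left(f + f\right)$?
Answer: $- \frac{14}{15} \approx -0.93333$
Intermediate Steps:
$w = \frac{1}{30}$ ($w = \frac{\left(-1\right) 1 \frac{1}{-10}}{3} = \frac{\left(-1\right) 1 \left(- \frac{1}{10}\right)}{3} = \frac{\left(-1\right) \left(- \frac{1}{10}\right)}{3} = \frac{1}{3} \cdot \frac{1}{10} = \frac{1}{30} \approx 0.033333$)
$I{\left(f \right)} = \frac{4 f^{2}}{-2 + f}$ ($I{\left(f \right)} = \frac{2 f}{-2 + f} 2 f = \frac{4 f^{2}}{-2 + f}$)
$I{\left(-1 \right)} + 12 w = \frac{4 \left(-1\right)^{2}}{-2 - 1} + 12 \cdot \frac{1}{30} = 4 \cdot 1 \frac{1}{-3} + \frac{2}{5} = 4 \cdot 1 \left(- \frac{1}{3}\right) + \frac{2}{5} = - \frac{4}{3} + \frac{2}{5} = - \frac{14}{15}$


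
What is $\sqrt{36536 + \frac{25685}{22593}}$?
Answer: $\frac{\sqrt{18650149461069}}{22593} \approx 191.15$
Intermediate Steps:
$\sqrt{36536 + \frac{25685}{22593}} = \sqrt{\frac{825483533}{22593}} = \frac{\sqrt{18650149461069}}{22593}$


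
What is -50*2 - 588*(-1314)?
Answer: 772532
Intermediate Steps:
-50*2 - 588*(-1314) = -100 + 772632 = 772532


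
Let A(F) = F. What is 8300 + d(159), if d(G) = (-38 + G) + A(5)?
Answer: 8426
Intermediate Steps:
d(G) = -33 + G (d(G) = (-38 + G) + 5 = -33 + G)
8300 + d(159) = 8300 + (-33 + 159) = 8300 + 126 = 8426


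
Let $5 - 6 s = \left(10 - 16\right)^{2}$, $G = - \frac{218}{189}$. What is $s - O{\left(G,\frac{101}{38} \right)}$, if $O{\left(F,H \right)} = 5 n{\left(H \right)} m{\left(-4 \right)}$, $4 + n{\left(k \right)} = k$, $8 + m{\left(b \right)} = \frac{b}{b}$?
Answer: $- \frac{2972}{57} \approx -52.14$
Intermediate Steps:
$m{\left(b \right)} = -7$ ($m{\left(b \right)} = -8 + \frac{b}{b} = -8 + 1 = -7$)
$n{\left(k \right)} = -4 + k$
$G = - \frac{218}{189}$ ($G = \left(-218\right) \frac{1}{189} = - \frac{218}{189} \approx -1.1534$)
$s = - \frac{31}{6}$ ($s = \frac{5}{6} - \frac{\left(10 - 16\right)^{2}}{6} = \frac{5}{6} - \frac{\left(-6\right)^{2}}{6} = \frac{5}{6} - 6 = - \frac{31}{6} \approx -5.1667$)
$O{\left(F,H \right)} = 140 - 35 H$ ($O{\left(F,H \right)} = 5 \left(-4 + H\right) \left(-7\right) = \left(-20 + 5 H\right) \left(-7\right) = 140 - 35 H$)
$s - O{\left(G,\frac{101}{38} \right)} = - \frac{31}{6} - \left(140 - 35 \cdot \frac{101}{38}\right) = - \frac{31}{6} - \left(140 - 35 \cdot 101 \cdot \frac{1}{38}\right) = - \frac{31}{6} - \left(140 - \frac{3535}{38}\right) = - \frac{31}{6} - \frac{1785}{38} = - \frac{2972}{57}$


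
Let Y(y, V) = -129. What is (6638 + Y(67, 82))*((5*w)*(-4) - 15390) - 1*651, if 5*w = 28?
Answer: -100903169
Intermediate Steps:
w = 28/5 (w = (1/5)*28 = 28/5 ≈ 5.6000)
(6638 + Y(67, 82))*((5*w)*(-4) - 15390) - 1*651 = (6638 - 129)*((5*(28/5))*(-4) - 15390) - 1*651 = 6509*(28*(-4) - 15390) - 651 = 6509*(-112 - 15390) - 651 = 6509*(-15502) - 651 = -100902518 - 651 = -100903169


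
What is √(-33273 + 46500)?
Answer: √13227 ≈ 115.01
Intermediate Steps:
√(-33273 + 46500) = √13227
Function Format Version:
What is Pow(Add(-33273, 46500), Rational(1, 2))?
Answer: Pow(13227, Rational(1, 2)) ≈ 115.01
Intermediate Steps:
Pow(Add(-33273, 46500), Rational(1, 2)) = Pow(13227, Rational(1, 2))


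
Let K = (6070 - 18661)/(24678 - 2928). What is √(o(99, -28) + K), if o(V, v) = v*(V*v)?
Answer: √163186422870/1450 ≈ 278.60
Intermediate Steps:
K = -4197/7250 (K = -12591/21750 = -12591*1/21750 = -4197/7250 ≈ -0.57890)
o(V, v) = V*v²
√(o(99, -28) + K) = √(99*(-28)² - 4197/7250) = √(99*784 - 4197/7250) = √(77616 - 4197/7250) = √(562711803/7250) = √163186422870/1450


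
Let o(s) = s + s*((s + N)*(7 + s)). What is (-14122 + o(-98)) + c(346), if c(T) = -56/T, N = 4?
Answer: -147484604/173 ≈ -8.5251e+5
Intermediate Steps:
o(s) = s + s*(4 + s)*(7 + s) (o(s) = s + s*((s + 4)*(7 + s)) = s + s*((4 + s)*(7 + s)) = s + s*(4 + s)*(7 + s))
(-14122 + o(-98)) + c(346) = (-14122 - 98*(29 + (-98)² + 11*(-98))) - 56/346 = (-14122 - 98*(29 + 9604 - 1078)) - 56*1/346 = (-14122 - 98*8555) - 28/173 = (-14122 - 838390) - 28/173 = -852512 - 28/173 = -147484604/173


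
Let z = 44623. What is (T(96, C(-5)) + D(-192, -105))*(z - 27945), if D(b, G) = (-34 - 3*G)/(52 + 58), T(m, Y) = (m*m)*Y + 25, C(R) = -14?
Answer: -118327149451/55 ≈ -2.1514e+9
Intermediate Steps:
T(m, Y) = 25 + Y*m² (T(m, Y) = m²*Y + 25 = Y*m² + 25 = 25 + Y*m²)
D(b, G) = -17/55 - 3*G/110 (D(b, G) = (-34 - 3*G)/110 = (-34 - 3*G)*(1/110) = -17/55 - 3*G/110)
(T(96, C(-5)) + D(-192, -105))*(z - 27945) = ((25 - 14*96²) + (-17/55 - 3/110*(-105)))*(44623 - 27945) = ((25 - 14*9216) + (-17/55 + 63/22))*16678 = ((25 - 129024) + 281/110)*16678 = (-128999 + 281/110)*16678 = -14189609/110*16678 = -118327149451/55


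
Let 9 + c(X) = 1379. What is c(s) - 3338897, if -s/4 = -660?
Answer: -3337527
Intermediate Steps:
s = 2640 (s = -4*(-660) = 2640)
c(X) = 1370 (c(X) = -9 + 1379 = 1370)
c(s) - 3338897 = 1370 - 3338897 = -3337527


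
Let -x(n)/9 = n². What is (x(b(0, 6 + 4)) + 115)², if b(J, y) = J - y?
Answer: 616225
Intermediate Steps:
x(n) = -9*n²
(x(b(0, 6 + 4)) + 115)² = (-9*(0 - (6 + 4))² + 115)² = (-9*(0 - 1*10)² + 115)² = (-9*(0 - 10)² + 115)² = (-9*(-10)² + 115)² = (-9*100 + 115)² = (-900 + 115)² = (-785)² = 616225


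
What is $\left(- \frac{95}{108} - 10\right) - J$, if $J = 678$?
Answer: $- \frac{74399}{108} \approx -688.88$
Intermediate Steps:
$\left(- \frac{95}{108} - 10\right) - J = \left(- \frac{95}{108} - 10\right) - 678 = - \frac{1175}{108} - 678 = - \frac{74399}{108}$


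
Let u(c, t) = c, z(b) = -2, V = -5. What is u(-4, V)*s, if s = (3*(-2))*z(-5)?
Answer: -48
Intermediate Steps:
s = 12 (s = (3*(-2))*(-2) = -6*(-2) = 12)
u(-4, V)*s = -4*12 = -48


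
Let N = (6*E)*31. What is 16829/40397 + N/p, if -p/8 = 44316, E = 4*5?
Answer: 242336453/596744484 ≈ 0.40610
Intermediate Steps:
E = 20
p = -354528 (p = -8*44316 = -354528)
N = 3720 (N = (6*20)*31 = 120*31 = 3720)
16829/40397 + N/p = 16829/40397 + 3720/(-354528) = 16829*(1/40397) + 3720*(-1/354528) = 16829/40397 - 155/14772 = 242336453/596744484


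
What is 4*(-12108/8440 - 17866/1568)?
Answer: -10610899/206780 ≈ -51.315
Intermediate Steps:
4*(-12108/8440 - 17866/1568) = 4*(-12108*1/8440 - 17866*1/1568) = 4*(-3027/2110 - 8933/784) = 4*(-10610899/827120) = -10610899/206780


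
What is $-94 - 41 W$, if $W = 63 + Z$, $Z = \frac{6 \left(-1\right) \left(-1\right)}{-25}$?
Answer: $- \frac{66679}{25} \approx -2667.2$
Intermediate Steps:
$Z = - \frac{6}{25}$ ($Z = \left(-6\right) \left(-1\right) \left(- \frac{1}{25}\right) = 6 \left(- \frac{1}{25}\right) = - \frac{6}{25} \approx -0.24$)
$W = \frac{1569}{25}$ ($W = 63 - \frac{6}{25} = \frac{1569}{25} \approx 62.76$)
$-94 - 41 W = -94 - \frac{64329}{25} = - \frac{66679}{25}$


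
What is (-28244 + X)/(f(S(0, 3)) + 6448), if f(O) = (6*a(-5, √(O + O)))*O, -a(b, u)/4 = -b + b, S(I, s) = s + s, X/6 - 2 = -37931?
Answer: -127909/3224 ≈ -39.674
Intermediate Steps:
X = -227574 (X = 12 + 6*(-37931) = 12 - 227586 = -227574)
S(I, s) = 2*s
a(b, u) = 0 (a(b, u) = -4*(-b + b) = -4*0 = 0)
f(O) = 0 (f(O) = (6*0)*O = 0*O = 0)
(-28244 + X)/(f(S(0, 3)) + 6448) = (-28244 - 227574)/(0 + 6448) = -255818/6448 = -255818*1/6448 = -127909/3224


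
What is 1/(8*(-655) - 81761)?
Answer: -1/87001 ≈ -1.1494e-5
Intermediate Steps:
1/(8*(-655) - 81761) = 1/(-5240 - 81761) = 1/(-87001) = -1/87001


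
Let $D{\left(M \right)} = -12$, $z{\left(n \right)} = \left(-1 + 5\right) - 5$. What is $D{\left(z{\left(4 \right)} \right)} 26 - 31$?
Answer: $-343$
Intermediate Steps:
$z{\left(n \right)} = -1$ ($z{\left(n \right)} = 4 - 5 = -1$)
$D{\left(z{\left(4 \right)} \right)} 26 - 31 = \left(-12\right) 26 - 31 = -312 - 31 = -343$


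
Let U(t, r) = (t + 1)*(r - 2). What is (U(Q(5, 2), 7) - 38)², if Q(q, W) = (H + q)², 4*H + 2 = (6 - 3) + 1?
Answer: 223729/16 ≈ 13983.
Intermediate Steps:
H = ½ (H = -½ + ((6 - 3) + 1)/4 = -½ + (3 + 1)/4 = -½ + (¼)*4 = -½ + 1 = ½ ≈ 0.50000)
Q(q, W) = (½ + q)²
U(t, r) = (1 + t)*(-2 + r)
(U(Q(5, 2), 7) - 38)² = ((-2 + 7 - (1 + 2*5)²/2 + 7*((1 + 2*5)²/4)) - 38)² = ((-2 + 7 - (1 + 10)²/2 + 7*((1 + 10)²/4)) - 38)² = ((-2 + 7 - 11²/2 + 7*((¼)*11²)) - 38)² = ((-2 + 7 - 121/2 + 7*((¼)*121)) - 38)² = ((-2 + 7 - 2*121/4 + 7*(121/4)) - 38)² = ((-2 + 7 - 121/2 + 847/4) - 38)² = (625/4 - 38)² = (473/4)² = 223729/16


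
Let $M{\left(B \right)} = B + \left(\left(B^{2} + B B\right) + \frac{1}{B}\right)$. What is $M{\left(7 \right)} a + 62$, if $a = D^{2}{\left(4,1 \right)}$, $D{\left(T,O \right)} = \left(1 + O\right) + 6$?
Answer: $\frac{47538}{7} \approx 6791.1$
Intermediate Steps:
$D{\left(T,O \right)} = 7 + O$
$M{\left(B \right)} = B + \frac{1}{B} + 2 B^{2}$ ($M{\left(B \right)} = B + \left(\left(B^{2} + B^{2}\right) + \frac{1}{B}\right) = B + \left(2 B^{2} + \frac{1}{B}\right) = B + \left(\frac{1}{B} + 2 B^{2}\right) = B + \frac{1}{B} + 2 B^{2}$)
$a = 64$ ($a = \left(7 + 1\right)^{2} = 8^{2} = 64$)
$M{\left(7 \right)} a + 62 = \left(7 + \frac{1}{7} + 2 \cdot 7^{2}\right) 64 + 62 = \left(7 + \frac{1}{7} + 2 \cdot 49\right) 64 + 62 = \left(7 + \frac{1}{7} + 98\right) 64 + 62 = \frac{736}{7} \cdot 64 + 62 = \frac{47104}{7} + 62 = \frac{47538}{7}$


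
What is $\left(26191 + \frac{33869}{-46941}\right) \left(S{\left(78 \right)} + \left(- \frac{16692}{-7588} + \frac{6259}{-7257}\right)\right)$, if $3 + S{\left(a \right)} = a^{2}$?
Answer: $\frac{14705824164251850542}{92316376827} \approx 1.593 \cdot 10^{8}$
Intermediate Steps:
$S{\left(a \right)} = -3 + a^{2}$
$\left(26191 + \frac{33869}{-46941}\right) \left(S{\left(78 \right)} + \left(- \frac{16692}{-7588} + \frac{6259}{-7257}\right)\right) = \left(26191 + \frac{33869}{-46941}\right) \left(\left(-3 + 78^{2}\right) + \left(- \frac{16692}{-7588} + \frac{6259}{-7257}\right)\right) = \left(26191 + 33869 \left(- \frac{1}{46941}\right)\right) \left(\left(-3 + 6084\right) + \left(\left(-16692\right) \left(- \frac{1}{7588}\right) + 6259 \left(- \frac{1}{7257}\right)\right)\right) = \left(26191 - \frac{33869}{46941}\right) \left(6081 + \left(\frac{4173}{1897} - \frac{6259}{7257}\right)\right) = \frac{1229397862 \left(6081 + \frac{18410138}{13766529}\right)}{46941} = \frac{1229397862}{46941} \cdot \frac{83732672987}{13766529} = \frac{14705824164251850542}{92316376827}$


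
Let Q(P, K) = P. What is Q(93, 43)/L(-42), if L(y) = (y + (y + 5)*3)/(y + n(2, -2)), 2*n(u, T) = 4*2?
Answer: 1178/51 ≈ 23.098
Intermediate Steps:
n(u, T) = 4 (n(u, T) = (4*2)/2 = (½)*8 = 4)
L(y) = (15 + 4*y)/(4 + y) (L(y) = (y + (y + 5)*3)/(y + 4) = (y + (5 + y)*3)/(4 + y) = (y + (15 + 3*y))/(4 + y) = (15 + 4*y)/(4 + y))
Q(93, 43)/L(-42) = 93/(((15 + 4*(-42))/(4 - 42))) = 93/(((15 - 168)/(-38))) = 93/((-1/38*(-153))) = 93/(153/38) = 93*(38/153) = 1178/51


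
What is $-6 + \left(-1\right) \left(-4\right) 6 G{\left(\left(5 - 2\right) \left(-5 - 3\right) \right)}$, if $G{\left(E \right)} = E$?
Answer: $-582$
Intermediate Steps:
$-6 + \left(-1\right) \left(-4\right) 6 G{\left(\left(5 - 2\right) \left(-5 - 3\right) \right)} = -6 + \left(-1\right) \left(-4\right) 6 \left(5 - 2\right) \left(-5 - 3\right) = -6 + 4 \cdot 6 \cdot 3 \left(-8\right) = -6 + 24 \left(-24\right) = -6 - 576 = -582$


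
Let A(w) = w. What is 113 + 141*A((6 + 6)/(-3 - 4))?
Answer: -901/7 ≈ -128.71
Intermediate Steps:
113 + 141*A((6 + 6)/(-3 - 4)) = 113 + 141*((6 + 6)/(-3 - 4)) = 113 + 141*(12/(-7)) = 113 + 141*(12*(-1/7)) = 113 + 141*(-12/7) = 113 - 1692/7 = -901/7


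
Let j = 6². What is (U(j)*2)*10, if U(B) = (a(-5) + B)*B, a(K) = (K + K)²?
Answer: 97920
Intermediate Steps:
a(K) = 4*K² (a(K) = (2*K)² = 4*K²)
j = 36
U(B) = B*(100 + B) (U(B) = (4*(-5)² + B)*B = (4*25 + B)*B = (100 + B)*B = B*(100 + B))
(U(j)*2)*10 = ((36*(100 + 36))*2)*10 = ((36*136)*2)*10 = (4896*2)*10 = 9792*10 = 97920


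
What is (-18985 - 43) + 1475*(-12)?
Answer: -36728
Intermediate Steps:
(-18985 - 43) + 1475*(-12) = -19028 - 17700 = -36728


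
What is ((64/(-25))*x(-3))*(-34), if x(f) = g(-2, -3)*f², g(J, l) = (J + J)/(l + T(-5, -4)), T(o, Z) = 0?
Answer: 26112/25 ≈ 1044.5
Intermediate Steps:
g(J, l) = 2*J/l (g(J, l) = (J + J)/(l + 0) = (2*J)/l = 2*J/l)
x(f) = 4*f²/3 (x(f) = (2*(-2)/(-3))*f² = (2*(-2)*(-⅓))*f² = 4*f²/3)
((64/(-25))*x(-3))*(-34) = ((64/(-25))*((4/3)*(-3)²))*(-34) = ((64*(-1/25))*((4/3)*9))*(-34) = -64/25*12*(-34) = -768/25*(-34) = 26112/25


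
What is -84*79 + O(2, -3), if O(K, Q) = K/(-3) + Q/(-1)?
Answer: -19901/3 ≈ -6633.7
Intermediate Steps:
O(K, Q) = -Q - K/3 (O(K, Q) = K*(-⅓) + Q*(-1) = -K/3 - Q = -Q - K/3)
-84*79 + O(2, -3) = -84*79 + (-1*(-3) - ⅓*2) = -6636 + (3 - ⅔) = -6636 + 7/3 = -19901/3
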